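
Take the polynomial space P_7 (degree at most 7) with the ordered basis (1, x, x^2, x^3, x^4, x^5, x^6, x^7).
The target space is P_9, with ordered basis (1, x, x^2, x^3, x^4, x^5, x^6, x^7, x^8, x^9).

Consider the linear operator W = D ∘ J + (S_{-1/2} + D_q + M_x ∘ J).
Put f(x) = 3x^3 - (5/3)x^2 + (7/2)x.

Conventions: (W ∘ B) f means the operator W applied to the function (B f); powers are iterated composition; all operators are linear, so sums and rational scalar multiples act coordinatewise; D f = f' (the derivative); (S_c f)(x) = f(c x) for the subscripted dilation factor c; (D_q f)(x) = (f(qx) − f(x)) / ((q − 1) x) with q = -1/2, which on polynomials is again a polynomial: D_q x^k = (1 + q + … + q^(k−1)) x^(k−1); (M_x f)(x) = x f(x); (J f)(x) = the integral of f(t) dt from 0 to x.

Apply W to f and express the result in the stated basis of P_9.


the result is g(x) = (3/4)x^5 - (5/9)x^4 + (35/8)x^3 + (1/6)x^2 + (11/12)x + 7/2

J f = (3/4)x^4 - (5/9)x^3 + (7/4)x^2
D J f = 3x^3 - (5/3)x^2 + (7/2)x
S_{-1/2} f = -(3/8)x^3 - (5/12)x^2 - (7/4)x
D_q f = (9/4)x^2 - (5/6)x + 7/2
J f = (3/4)x^4 - (5/9)x^3 + (7/4)x^2
M_x J f = (3/4)x^5 - (5/9)x^4 + (7/4)x^3
(S_{-1/2} + D_q + M_x ∘ J) f = (3/4)x^5 - (5/9)x^4 + (11/8)x^3 + (11/6)x^2 - (31/12)x + 7/2
(D ∘ J + (S_{-1/2} + D_q + M_x ∘ J)) f = (3/4)x^5 - (5/9)x^4 + (35/8)x^3 + (1/6)x^2 + (11/12)x + 7/2


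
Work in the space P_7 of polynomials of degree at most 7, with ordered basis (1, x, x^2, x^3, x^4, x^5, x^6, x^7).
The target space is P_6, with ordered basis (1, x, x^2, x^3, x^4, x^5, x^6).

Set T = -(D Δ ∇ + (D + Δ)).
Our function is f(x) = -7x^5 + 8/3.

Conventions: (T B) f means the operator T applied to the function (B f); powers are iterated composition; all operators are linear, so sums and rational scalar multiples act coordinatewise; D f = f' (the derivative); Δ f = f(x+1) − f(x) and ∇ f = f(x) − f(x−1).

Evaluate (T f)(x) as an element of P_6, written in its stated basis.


g(x) = 70x^4 + 70x^3 + 490x^2 + 35x + 77

∇ f = -35x^4 + 70x^3 - 70x^2 + 35x - 7
Δ ∇ f = -140x^3 - 70x
D Δ ∇ f = -420x^2 - 70
D f = -35x^4
Δ f = -35x^4 - 70x^3 - 70x^2 - 35x - 7
(D + Δ) f = -70x^4 - 70x^3 - 70x^2 - 35x - 7
(D Δ ∇ + (D + Δ)) f = -70x^4 - 70x^3 - 490x^2 - 35x - 77
(-(D Δ ∇ + (D + Δ))) f = 70x^4 + 70x^3 + 490x^2 + 35x + 77


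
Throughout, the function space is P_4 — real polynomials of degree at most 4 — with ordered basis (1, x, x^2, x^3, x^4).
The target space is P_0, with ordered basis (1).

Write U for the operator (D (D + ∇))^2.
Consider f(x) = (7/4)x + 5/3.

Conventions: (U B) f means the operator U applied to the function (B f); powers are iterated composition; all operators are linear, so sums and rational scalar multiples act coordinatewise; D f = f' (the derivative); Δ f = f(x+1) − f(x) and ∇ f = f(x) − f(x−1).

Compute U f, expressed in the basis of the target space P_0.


D f = 7/4
∇ f = 7/4
(D + ∇) f = 7/2
D (D + ∇) f = 0
D (D (D + ∇)) f = 0
∇ (D (D + ∇)) f = 0
(D + ∇) (D (D + ∇)) f = 0
D (D + ∇) (D (D + ∇)) f = 0

the result is g(x) = 0


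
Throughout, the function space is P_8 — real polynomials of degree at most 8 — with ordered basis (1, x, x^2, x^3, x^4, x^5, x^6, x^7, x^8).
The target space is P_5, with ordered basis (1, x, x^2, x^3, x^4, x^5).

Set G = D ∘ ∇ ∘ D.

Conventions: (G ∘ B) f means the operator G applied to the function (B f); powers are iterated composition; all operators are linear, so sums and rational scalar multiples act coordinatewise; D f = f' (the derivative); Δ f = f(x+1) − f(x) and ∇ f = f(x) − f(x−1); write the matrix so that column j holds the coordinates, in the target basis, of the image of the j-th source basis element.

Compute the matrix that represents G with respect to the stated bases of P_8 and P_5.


the matrix is [[0, 0, 0, 6, -12, 20, -30, 42, -56]; [0, 0, 0, 0, 24, -60, 120, -210, 336]; [0, 0, 0, 0, 0, 60, -180, 420, -840]; [0, 0, 0, 0, 0, 0, 120, -420, 1120]; [0, 0, 0, 0, 0, 0, 0, 210, -840]; [0, 0, 0, 0, 0, 0, 0, 0, 336]] (rows listed top to bottom)

image of 1: 0
image of x: 0
image of x^2: 0
image of x^3: 6
image of x^4: 24x - 12
image of x^5: 60x^2 - 60x + 20
image of x^6: 120x^3 - 180x^2 + 120x - 30
image of x^7: 210x^4 - 420x^3 + 420x^2 - 210x + 42
image of x^8: 336x^5 - 840x^4 + 1120x^3 - 840x^2 + 336x - 56
each image's coordinates form column j of the matrix


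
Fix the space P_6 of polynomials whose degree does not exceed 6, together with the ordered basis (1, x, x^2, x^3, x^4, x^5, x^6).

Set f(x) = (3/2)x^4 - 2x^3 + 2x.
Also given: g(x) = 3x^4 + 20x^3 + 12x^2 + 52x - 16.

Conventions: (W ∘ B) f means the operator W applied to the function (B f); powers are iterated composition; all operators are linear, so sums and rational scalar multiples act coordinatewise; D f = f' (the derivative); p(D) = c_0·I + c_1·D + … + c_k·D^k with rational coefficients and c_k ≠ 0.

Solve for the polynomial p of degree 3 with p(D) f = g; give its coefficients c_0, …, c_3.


p(D) = 2·I + 4·D + 2·D^2 + 2·D^3, i.e. c_0 = 2, c_1 = 4, c_2 = 2, c_3 = 2

D^0 f = (3/2)x^4 - 2x^3 + 2x
D^1 f = 6x^3 - 6x^2 + 2
D^2 f = 18x^2 - 12x
D^3 f = 36x - 12
matching coefficients of g against c_0 f + c_1 Df + … from the top degree down determines the c_i
solution: c_0 = 2, c_1 = 4, c_2 = 2, c_3 = 2


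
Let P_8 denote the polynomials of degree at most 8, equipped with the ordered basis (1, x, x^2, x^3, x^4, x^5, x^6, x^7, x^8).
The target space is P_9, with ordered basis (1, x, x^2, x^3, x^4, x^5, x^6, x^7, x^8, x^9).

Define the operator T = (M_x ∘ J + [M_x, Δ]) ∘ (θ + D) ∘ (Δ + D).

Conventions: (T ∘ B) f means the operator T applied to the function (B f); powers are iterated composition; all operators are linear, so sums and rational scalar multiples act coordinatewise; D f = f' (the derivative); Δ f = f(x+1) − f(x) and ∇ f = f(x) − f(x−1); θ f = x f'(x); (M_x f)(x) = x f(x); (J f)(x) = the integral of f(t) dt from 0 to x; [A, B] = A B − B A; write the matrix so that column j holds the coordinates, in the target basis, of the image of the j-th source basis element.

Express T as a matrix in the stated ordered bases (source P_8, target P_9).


the matrix is [[0, 0, -8, -30, -80, -190, -432, -966, -2144]; [0, 0, -4, -39, -160, -495, -1356, -3507, -8800]; [0, 0, 4, -9, -104, -495, -1764, -5495, -15952]; [0, 0, 2, 15/2, -16, -435/2, -1182, -9541/2, -16656]; [0, 0, 0, 4, 12, -70/3, -390, -2401, -32536/3]; [0, 0, 0, 0, 6, 35/2, -30, -2527/4, -4368]; [0, 0, 0, 0, 0, 8, 24, -35, -952]; [0, 0, 0, 0, 0, 0, 10, 63/2, -112/3]; [0, 0, 0, 0, 0, 0, 0, 12, 40]; [0, 0, 0, 0, 0, 0, 0, 0, 14]] (rows listed top to bottom)

image of 1: 0
image of x: 0
image of x^2: 2x^3 + 4x^2 - 4x - 8
image of x^3: 4x^4 + (15/2)x^3 - 9x^2 - 39x - 30
image of x^4: 6x^5 + 12x^4 - 16x^3 - 104x^2 - 160x - 80
image of x^5: 8x^6 + (35/2)x^5 - (70/3)x^4 - (435/2)x^3 - 495x^2 - 495x - 190
image of x^6: 10x^7 + 24x^6 - 30x^5 - 390x^4 - 1182x^3 - 1764x^2 - 1356x - 432
image of x^7: 12x^8 + (63/2)x^7 - 35x^6 - (2527/4)x^5 - 2401x^4 - (9541/2)x^3 - 5495x^2 - 3507x - 966
image of x^8: 14x^9 + 40x^8 - (112/3)x^7 - 952x^6 - 4368x^5 - (32536/3)x^4 - 16656x^3 - 15952x^2 - 8800x - 2144
each image's coordinates form column j of the matrix


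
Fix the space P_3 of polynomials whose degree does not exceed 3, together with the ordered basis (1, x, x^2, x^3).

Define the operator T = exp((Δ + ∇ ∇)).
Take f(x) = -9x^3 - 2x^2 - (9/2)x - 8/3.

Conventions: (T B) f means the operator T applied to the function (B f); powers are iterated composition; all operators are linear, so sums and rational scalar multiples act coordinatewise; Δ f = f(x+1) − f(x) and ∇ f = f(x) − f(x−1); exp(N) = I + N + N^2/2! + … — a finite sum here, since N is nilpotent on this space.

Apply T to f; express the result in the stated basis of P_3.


order-1 term: -27x^2 - 85x + 69/2
order-2 term: -27x - 83
order-3 term: -9
the series for exp((Δ + ∇ ∇)) f terminates at order 3
exp((Δ + ∇ ∇)) f = -9x^3 - 29x^2 - (233/2)x - 361/6

the image equals g(x) = -9x^3 - 29x^2 - (233/2)x - 361/6


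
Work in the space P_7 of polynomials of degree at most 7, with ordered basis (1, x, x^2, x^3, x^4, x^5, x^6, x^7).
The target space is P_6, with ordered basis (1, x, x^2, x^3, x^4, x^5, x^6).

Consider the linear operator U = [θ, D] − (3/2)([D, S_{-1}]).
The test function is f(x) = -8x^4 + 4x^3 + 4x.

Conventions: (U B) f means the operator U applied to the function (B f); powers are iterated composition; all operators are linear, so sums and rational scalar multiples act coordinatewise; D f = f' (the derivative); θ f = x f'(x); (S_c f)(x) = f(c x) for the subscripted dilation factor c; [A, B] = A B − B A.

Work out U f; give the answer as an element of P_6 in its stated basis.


g(x) = 128x^3 + 24x^2 + 8

D f = -32x^3 + 12x^2 + 4
θ D f = -96x^3 + 24x^2
θ f = -32x^4 + 12x^3 + 4x
D θ f = -128x^3 + 36x^2 + 4
[θ, D] f = 32x^3 - 12x^2 - 4
S_{-1} f = -8x^4 - 4x^3 - 4x
D S_{-1} f = -32x^3 - 12x^2 - 4
D f = -32x^3 + 12x^2 + 4
S_{-1} D f = 32x^3 + 12x^2 + 4
[D, S_{-1}] f = -64x^3 - 24x^2 - 8
(-(3/2)([D, S_{-1}])) f = 96x^3 + 36x^2 + 12
([θ, D] − (3/2)([D, S_{-1}])) f = 128x^3 + 24x^2 + 8


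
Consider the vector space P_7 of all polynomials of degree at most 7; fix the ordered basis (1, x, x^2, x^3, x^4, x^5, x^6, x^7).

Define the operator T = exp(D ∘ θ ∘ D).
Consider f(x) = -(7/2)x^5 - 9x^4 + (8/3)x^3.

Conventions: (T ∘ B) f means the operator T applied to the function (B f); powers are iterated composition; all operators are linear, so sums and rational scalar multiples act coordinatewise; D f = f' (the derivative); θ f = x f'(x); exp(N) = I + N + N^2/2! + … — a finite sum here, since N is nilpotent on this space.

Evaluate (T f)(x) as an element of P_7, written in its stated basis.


order-1 term: -280x^3 - 324x^2 + 32x
order-2 term: -1680x - 324
the series for exp(D ∘ θ ∘ D) f terminates at order 2
exp(D ∘ θ ∘ D) f = -(7/2)x^5 - 9x^4 - (832/3)x^3 - 324x^2 - 1648x - 324

the image equals g(x) = -(7/2)x^5 - 9x^4 - (832/3)x^3 - 324x^2 - 1648x - 324


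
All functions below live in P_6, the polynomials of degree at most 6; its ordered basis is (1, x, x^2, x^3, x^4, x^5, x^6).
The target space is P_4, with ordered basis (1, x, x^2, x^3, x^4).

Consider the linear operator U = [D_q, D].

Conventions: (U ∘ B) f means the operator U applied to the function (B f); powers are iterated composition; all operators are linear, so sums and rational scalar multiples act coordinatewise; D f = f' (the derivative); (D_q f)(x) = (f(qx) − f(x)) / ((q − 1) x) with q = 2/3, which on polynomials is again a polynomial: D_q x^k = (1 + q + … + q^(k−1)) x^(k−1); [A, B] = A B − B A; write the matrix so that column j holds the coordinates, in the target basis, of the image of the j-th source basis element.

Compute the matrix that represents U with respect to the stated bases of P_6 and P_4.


image of 1: 0
image of x: 0
image of x^2: 1/3
image of x^3: (7/9)x
image of x^4: (11/9)x^2
image of x^5: (131/81)x^3
image of x^6: (473/243)x^4
each image's coordinates form column j of the matrix

the matrix is [[0, 0, 1/3, 0, 0, 0, 0]; [0, 0, 0, 7/9, 0, 0, 0]; [0, 0, 0, 0, 11/9, 0, 0]; [0, 0, 0, 0, 0, 131/81, 0]; [0, 0, 0, 0, 0, 0, 473/243]] (rows listed top to bottom)


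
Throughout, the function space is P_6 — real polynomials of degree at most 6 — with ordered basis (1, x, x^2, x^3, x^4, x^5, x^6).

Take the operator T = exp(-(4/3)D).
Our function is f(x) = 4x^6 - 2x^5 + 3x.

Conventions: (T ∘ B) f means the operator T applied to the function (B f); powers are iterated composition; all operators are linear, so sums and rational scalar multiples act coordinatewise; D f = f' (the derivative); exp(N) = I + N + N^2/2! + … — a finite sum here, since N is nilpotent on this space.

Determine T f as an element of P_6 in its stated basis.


the image equals g(x) = 4x^6 - 34x^5 + 120x^4 - (6080/27)x^3 + (6400/27)x^2 - (3503/27)x + 19612/729

order-1 term: -32x^5 + (40/3)x^4 - 4
order-2 term: (320/3)x^4 - (320/9)x^3
order-3 term: -(5120/27)x^3 + (1280/27)x^2
order-4 term: (5120/27)x^2 - (2560/81)x
order-5 term: -(8192/81)x + 2048/243
order-6 term: 16384/729
the series for exp(-(4/3)D) f terminates at order 6
exp(-(4/3)D) f = 4x^6 - 34x^5 + 120x^4 - (6080/27)x^3 + (6400/27)x^2 - (3503/27)x + 19612/729


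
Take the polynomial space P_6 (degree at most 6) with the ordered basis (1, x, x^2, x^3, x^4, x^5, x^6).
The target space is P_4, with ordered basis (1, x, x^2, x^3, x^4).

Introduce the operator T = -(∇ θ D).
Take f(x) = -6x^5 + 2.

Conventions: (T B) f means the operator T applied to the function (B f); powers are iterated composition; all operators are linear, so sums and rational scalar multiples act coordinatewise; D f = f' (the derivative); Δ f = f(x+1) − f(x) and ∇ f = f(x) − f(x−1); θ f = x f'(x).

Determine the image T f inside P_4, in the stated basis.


D f = -30x^4
θ D f = -120x^4
∇ (θ D) f = -480x^3 + 720x^2 - 480x + 120
(-(∇ θ D)) f = 480x^3 - 720x^2 + 480x - 120

the image equals g(x) = 480x^3 - 720x^2 + 480x - 120


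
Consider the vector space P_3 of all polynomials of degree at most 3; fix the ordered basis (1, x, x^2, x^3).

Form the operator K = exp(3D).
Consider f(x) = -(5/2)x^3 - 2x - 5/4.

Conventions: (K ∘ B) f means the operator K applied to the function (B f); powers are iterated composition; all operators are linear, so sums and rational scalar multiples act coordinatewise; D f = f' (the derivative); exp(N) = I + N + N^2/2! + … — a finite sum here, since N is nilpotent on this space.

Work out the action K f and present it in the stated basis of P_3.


order-1 term: -(45/2)x^2 - 6
order-2 term: -(135/2)x
order-3 term: -135/2
the series for exp(3D) f terminates at order 3
exp(3D) f = -(5/2)x^3 - (45/2)x^2 - (139/2)x - 299/4

the result is g(x) = -(5/2)x^3 - (45/2)x^2 - (139/2)x - 299/4


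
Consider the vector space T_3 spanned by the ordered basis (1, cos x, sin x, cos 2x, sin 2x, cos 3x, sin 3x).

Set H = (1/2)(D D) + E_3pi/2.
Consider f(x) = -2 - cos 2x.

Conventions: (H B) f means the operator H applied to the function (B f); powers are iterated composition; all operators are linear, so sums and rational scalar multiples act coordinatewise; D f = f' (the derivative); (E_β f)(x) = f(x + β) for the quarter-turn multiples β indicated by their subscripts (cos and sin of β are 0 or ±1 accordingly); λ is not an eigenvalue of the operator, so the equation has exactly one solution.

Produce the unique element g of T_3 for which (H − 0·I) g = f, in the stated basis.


write g with unknown coordinates in the stated basis and equate coefficients in (H − 0·I) g = f
solving from the highest basis element down gives g = -2 + (1/3)cos 2x
check: H g = -2 - cos 2x
so H g − 0·g = -2 - cos 2x = f ✓

the image equals g(x) = -2 + (1/3)cos 2x


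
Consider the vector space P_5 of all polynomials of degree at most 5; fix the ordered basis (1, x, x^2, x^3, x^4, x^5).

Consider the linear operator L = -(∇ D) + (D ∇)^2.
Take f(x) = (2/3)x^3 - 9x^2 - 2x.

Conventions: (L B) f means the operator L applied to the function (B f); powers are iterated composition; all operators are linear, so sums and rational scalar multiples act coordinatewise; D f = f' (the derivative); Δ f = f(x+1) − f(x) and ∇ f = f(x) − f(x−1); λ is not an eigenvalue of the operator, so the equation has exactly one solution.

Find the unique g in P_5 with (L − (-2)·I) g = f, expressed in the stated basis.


the result is g(x) = (1/3)x^3 - (9/2)x^2 - 5

write g with unknown coordinates in the stated basis and equate coefficients in (L − (-2)·I) g = f
solving from the highest basis element down gives g = (1/3)x^3 - (9/2)x^2 - 5
check: L g = -2x + 10
so L g − (-2)·g = (2/3)x^3 - 9x^2 - 2x = f ✓


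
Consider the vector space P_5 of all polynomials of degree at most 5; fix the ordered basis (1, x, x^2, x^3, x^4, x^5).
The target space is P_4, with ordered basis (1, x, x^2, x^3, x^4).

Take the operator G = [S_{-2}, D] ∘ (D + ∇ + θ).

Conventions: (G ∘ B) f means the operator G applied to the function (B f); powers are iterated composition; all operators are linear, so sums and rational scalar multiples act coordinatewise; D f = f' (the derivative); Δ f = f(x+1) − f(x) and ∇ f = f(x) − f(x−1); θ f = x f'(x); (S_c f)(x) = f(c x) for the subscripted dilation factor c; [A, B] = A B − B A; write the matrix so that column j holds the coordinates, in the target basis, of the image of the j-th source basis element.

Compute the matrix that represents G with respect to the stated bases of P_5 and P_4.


image of 1: 0
image of x: 3
image of x^2: -24x + 12
image of x^3: 108x^2 - 72x - 9
image of x^4: -384x^3 + 288x^2 + 72x + 12
image of x^5: 1200x^4 - 960x^3 - 360x^2 - 120x - 15
each image's coordinates form column j of the matrix

the matrix is [[0, 3, 12, -9, 12, -15]; [0, 0, -24, -72, 72, -120]; [0, 0, 0, 108, 288, -360]; [0, 0, 0, 0, -384, -960]; [0, 0, 0, 0, 0, 1200]] (rows listed top to bottom)


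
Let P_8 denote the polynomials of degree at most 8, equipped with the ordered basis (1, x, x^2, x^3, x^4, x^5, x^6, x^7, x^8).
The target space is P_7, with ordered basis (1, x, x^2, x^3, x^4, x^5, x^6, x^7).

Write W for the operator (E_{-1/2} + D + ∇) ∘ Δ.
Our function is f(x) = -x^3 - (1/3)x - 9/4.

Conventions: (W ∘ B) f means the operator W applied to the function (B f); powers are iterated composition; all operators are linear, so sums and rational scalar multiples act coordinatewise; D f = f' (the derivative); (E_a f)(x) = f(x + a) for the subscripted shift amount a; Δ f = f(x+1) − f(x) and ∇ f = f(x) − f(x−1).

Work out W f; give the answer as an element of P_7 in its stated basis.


the result is g(x) = -3x^2 - 12x - 43/12

Δ f = -3x^2 - 3x - 4/3
E_{-1/2} Δ f = -3x^2 - 7/12
D Δ f = -6x - 3
∇ Δ f = -6x
(E_{-1/2} + D + ∇) Δ f = -3x^2 - 12x - 43/12


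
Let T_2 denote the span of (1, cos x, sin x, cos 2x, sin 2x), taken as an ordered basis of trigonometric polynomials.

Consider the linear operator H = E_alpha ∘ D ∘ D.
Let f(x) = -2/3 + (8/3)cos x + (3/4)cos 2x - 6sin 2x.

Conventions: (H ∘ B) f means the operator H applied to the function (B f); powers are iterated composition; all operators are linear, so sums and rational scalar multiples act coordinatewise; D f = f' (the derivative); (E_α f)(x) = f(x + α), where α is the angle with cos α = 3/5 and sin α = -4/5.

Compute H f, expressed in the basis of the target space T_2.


g(x) = -(8/5)cos x - (32/15)sin x - (111/5)cos 2x - (48/5)sin 2x

D f = -(8/3)sin x - 12cos 2x - (3/2)sin 2x
D D f = -(8/3)cos x - 3cos 2x + 24sin 2x
E_alpha D D f = -(8/5)cos x - (32/15)sin x - (111/5)cos 2x - (48/5)sin 2x


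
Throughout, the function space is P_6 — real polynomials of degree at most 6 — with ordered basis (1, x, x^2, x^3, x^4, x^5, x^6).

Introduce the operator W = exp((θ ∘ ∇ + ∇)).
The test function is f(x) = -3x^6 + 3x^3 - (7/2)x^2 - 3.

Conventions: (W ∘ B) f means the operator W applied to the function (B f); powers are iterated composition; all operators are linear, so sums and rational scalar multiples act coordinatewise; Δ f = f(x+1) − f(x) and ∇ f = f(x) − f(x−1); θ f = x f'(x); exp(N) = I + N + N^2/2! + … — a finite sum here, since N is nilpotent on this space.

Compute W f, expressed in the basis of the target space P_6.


g(x) = -3x^6 - 108x^5 - 1125x^4 - 3477x^3 - (1573/2)x^2 + 2416x - 236

order-1 term: -108x^5 + 225x^4 - 240x^3 + 162x^2 - 68x + 19/2
order-2 term: -1350x^4 + 3960x^3 - 4725x^2 + 2484x - 803/2
order-3 term: -7200x^3 + 19980x^2 - 17820x + 4173
order-4 term: -16200x^2 + 30780x - 11250
order-5 term: -12960x + 9396
order-6 term: -2160
the series for exp((θ ∘ ∇ + ∇)) f terminates at order 6
exp((θ ∘ ∇ + ∇)) f = -3x^6 - 108x^5 - 1125x^4 - 3477x^3 - (1573/2)x^2 + 2416x - 236


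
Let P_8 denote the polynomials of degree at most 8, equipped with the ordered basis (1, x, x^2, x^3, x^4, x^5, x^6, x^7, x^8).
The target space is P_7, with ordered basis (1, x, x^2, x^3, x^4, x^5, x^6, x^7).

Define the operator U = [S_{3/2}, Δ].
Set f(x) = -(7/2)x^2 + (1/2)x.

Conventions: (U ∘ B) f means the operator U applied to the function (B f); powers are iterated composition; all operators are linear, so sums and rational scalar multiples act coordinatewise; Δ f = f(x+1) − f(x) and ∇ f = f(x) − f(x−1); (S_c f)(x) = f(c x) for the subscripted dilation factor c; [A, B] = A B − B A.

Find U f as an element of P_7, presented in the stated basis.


Δ f = -7x - 3
S_{3/2} Δ f = -(21/2)x - 3
S_{3/2} f = -(63/8)x^2 + (3/4)x
Δ S_{3/2} f = -(63/4)x - 57/8
[S_{3/2}, Δ] f = (21/4)x + 33/8

g(x) = (21/4)x + 33/8


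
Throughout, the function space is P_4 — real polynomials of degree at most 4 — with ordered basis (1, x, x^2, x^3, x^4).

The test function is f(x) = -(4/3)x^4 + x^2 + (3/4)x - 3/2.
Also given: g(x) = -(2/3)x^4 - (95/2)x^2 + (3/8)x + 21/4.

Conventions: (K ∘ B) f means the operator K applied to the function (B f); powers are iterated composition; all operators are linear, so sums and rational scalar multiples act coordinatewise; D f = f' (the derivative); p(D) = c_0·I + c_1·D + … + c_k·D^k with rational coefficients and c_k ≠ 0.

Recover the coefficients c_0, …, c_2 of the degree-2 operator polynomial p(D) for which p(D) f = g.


D^0 f = -(4/3)x^4 + x^2 + (3/4)x - 3/2
D^1 f = -(16/3)x^3 + 2x + 3/4
D^2 f = -16x^2 + 2
matching coefficients of g against c_0 f + c_1 Df + … from the top degree down determines the c_i
solution: c_0 = 1/2, c_1 = 0, c_2 = 3

p(D) = (1/2)·I + 3·D^2, i.e. c_0 = 1/2, c_1 = 0, c_2 = 3


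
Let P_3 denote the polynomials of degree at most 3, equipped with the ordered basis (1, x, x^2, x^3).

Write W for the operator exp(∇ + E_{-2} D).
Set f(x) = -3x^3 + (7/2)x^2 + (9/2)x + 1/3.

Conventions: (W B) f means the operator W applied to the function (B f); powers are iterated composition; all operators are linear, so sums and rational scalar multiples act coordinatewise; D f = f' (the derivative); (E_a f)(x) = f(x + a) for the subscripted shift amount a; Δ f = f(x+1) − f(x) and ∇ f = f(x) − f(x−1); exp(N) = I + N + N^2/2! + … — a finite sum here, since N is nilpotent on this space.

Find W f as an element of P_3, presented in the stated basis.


order-1 term: -18x^2 + 59x - 95/2
order-2 term: -36x + 104
order-3 term: -24
the series for exp(∇ + E_{-2} D) f terminates at order 3
exp(∇ + E_{-2} D) f = -3x^3 - (29/2)x^2 + (55/2)x + 197/6

g(x) = -3x^3 - (29/2)x^2 + (55/2)x + 197/6


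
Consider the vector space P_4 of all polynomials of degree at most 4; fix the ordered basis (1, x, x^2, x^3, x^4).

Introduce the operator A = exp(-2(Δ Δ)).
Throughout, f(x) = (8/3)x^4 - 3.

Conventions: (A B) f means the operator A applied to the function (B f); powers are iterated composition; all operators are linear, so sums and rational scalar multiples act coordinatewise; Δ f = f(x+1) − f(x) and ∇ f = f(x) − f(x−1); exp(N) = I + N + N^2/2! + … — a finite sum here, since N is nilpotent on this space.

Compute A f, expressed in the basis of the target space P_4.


order-1 term: -64x^2 - 128x - 224/3
order-2 term: 128
the series for exp(-2(Δ Δ)) f terminates at order 2
exp(-2(Δ Δ)) f = (8/3)x^4 - 64x^2 - 128x + 151/3

the result is g(x) = (8/3)x^4 - 64x^2 - 128x + 151/3


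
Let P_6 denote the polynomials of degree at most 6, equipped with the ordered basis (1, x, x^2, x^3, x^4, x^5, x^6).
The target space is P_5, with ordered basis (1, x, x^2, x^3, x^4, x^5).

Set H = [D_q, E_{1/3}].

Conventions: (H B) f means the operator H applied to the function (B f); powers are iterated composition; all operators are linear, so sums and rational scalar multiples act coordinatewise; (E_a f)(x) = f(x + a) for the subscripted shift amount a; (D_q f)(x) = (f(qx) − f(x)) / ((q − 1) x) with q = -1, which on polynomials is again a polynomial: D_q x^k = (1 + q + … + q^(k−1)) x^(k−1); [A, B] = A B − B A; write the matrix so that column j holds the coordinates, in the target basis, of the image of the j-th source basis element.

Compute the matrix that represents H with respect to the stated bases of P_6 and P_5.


image of 1: 0
image of x: 0
image of x^2: 2/3
image of x^3: -(2/3)x + 2/9
image of x^4: (4/3)x^2 + 4/27
image of x^5: -(4/3)x^3 + (4/9)x^2 - (4/27)x + 4/81
image of x^6: 2x^4 + (20/27)x^2 + 2/81
each image's coordinates form column j of the matrix

the matrix is [[0, 0, 2/3, 2/9, 4/27, 4/81, 2/81]; [0, 0, 0, -2/3, 0, -4/27, 0]; [0, 0, 0, 0, 4/3, 4/9, 20/27]; [0, 0, 0, 0, 0, -4/3, 0]; [0, 0, 0, 0, 0, 0, 2]; [0, 0, 0, 0, 0, 0, 0]] (rows listed top to bottom)


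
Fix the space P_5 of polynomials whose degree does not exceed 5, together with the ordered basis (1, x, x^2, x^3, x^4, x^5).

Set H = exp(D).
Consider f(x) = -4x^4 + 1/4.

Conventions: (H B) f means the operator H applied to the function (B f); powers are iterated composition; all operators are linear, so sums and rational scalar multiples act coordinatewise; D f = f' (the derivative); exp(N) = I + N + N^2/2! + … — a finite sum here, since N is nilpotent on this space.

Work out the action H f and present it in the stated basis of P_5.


the image equals g(x) = -4x^4 - 16x^3 - 24x^2 - 16x - 15/4

order-1 term: -16x^3
order-2 term: -24x^2
order-3 term: -16x
order-4 term: -4
the series for exp(D) f terminates at order 4
exp(D) f = -4x^4 - 16x^3 - 24x^2 - 16x - 15/4


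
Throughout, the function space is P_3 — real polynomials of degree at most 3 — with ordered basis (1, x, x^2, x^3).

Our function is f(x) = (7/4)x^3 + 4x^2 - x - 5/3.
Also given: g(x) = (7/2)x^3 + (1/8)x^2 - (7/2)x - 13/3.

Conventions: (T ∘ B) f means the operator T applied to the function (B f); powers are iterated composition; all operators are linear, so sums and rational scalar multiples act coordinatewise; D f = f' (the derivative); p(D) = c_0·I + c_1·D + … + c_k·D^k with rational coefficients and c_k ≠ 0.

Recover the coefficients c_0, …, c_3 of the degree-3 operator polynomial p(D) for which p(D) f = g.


D^0 f = (7/4)x^3 + 4x^2 - x - 5/3
D^1 f = (21/4)x^2 + 8x - 1
D^2 f = (21/2)x + 8
D^3 f = 21/2
matching coefficients of g against c_0 f + c_1 Df + … from the top degree down determines the c_i
solution: c_0 = 2, c_1 = -3/2, c_2 = 1, c_3 = -1

p(D) = 2·I − (3/2)·D + D^2 − D^3, i.e. c_0 = 2, c_1 = -3/2, c_2 = 1, c_3 = -1


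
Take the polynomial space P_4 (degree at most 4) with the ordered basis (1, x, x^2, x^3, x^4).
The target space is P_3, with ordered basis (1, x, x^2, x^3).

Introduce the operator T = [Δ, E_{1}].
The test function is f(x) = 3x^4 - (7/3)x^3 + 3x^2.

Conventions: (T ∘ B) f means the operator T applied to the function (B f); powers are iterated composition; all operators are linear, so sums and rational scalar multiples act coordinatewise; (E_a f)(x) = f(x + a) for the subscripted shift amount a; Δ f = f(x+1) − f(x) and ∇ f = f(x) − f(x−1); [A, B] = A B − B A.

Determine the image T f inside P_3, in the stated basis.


E_{1} f = 3x^4 + (29/3)x^3 + 14x^2 + 11x + 11/3
Δ E_{1} f = 12x^3 + 47x^2 + 69x + 113/3
Δ f = 12x^3 + 11x^2 + 11x + 11/3
E_{1} Δ f = 12x^3 + 47x^2 + 69x + 113/3
[Δ, E_{1}] f = 0

g(x) = 0


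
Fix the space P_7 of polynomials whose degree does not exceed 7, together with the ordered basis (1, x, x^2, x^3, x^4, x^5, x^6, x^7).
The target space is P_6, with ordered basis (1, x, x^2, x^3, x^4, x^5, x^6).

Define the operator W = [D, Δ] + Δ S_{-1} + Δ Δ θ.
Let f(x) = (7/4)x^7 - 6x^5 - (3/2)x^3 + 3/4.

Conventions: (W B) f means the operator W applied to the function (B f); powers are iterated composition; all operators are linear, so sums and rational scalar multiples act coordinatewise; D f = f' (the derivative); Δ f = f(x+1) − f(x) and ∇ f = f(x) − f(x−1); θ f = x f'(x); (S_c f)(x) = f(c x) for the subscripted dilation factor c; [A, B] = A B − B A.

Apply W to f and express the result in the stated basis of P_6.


Δ f = (49/4)x^6 + (147/4)x^5 + (125/4)x^4 + (5/4)x^3 - (111/4)x^2 - (89/4)x - 23/4
D Δ f = (147/2)x^5 + (735/4)x^4 + 125x^3 + (15/4)x^2 - (111/2)x - 89/4
D f = (49/4)x^6 - 30x^4 - (9/2)x^2
Δ D f = (147/2)x^5 + (735/4)x^4 + 125x^3 + (15/4)x^2 - (111/2)x - 89/4
[D, Δ] f = 0
S_{-1} f = -(7/4)x^7 + 6x^5 + (3/2)x^3 + 3/4
Δ S_{-1} f = -(49/4)x^6 - (147/4)x^5 - (125/4)x^4 - (5/4)x^3 + (111/4)x^2 + (89/4)x + 23/4
θ f = (49/4)x^7 - 30x^5 - (9/2)x^3
Δ θ f = (343/4)x^6 + (1029/4)x^5 + (1115/4)x^4 + (515/4)x^3 - (225/4)x^2 - (311/4)x - 89/4
Δ Δ θ f = (1029/2)x^5 + (5145/2)x^4 + (10805/2)x^3 + (11835/2)x^2 + (6379/2)x + 1233/2
([D, Δ] + Δ S_{-1} + Δ Δ θ) f = -(49/4)x^6 + (1911/4)x^5 + (10165/4)x^4 + (21605/4)x^3 + (23781/4)x^2 + (12847/4)x + 2489/4

g(x) = -(49/4)x^6 + (1911/4)x^5 + (10165/4)x^4 + (21605/4)x^3 + (23781/4)x^2 + (12847/4)x + 2489/4


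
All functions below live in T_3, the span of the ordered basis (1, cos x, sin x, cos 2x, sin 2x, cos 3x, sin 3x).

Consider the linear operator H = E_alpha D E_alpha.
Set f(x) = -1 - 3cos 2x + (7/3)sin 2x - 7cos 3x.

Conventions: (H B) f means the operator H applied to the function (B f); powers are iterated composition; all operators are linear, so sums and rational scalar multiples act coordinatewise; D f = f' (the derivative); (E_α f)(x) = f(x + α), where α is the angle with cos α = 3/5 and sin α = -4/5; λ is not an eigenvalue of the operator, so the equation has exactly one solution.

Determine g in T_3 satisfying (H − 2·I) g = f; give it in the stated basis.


write g with unknown coordinates in the stated basis and equate coefficients in (H − 2·I) g = f
solving from the highest basis element down gives g = 1/2 + (199/186)cos 2x - (16/93)sin 2x + (434966/326677)cos 3x - (246813/326677)sin 3x
check: H g = -(80/93)cos 2x + (185/93)sin 2x - (1416807/326677)cos 3x - (493626/326677)sin 3x
so H g − 2·g = -1 - 3cos 2x + (7/3)sin 2x - 7cos 3x = f ✓

g(x) = 1/2 + (199/186)cos 2x - (16/93)sin 2x + (434966/326677)cos 3x - (246813/326677)sin 3x


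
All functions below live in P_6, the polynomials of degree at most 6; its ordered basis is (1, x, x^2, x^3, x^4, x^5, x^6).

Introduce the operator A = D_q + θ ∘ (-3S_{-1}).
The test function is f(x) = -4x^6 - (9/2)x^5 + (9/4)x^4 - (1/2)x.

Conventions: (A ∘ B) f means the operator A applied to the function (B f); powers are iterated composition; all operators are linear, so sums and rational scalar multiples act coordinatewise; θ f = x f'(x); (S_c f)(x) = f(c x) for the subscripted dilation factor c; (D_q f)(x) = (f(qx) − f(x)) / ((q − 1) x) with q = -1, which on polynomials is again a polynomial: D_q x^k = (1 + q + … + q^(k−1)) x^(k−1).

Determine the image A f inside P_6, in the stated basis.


g(x) = 72x^6 - (135/2)x^5 - (63/2)x^4 - (3/2)x - 1/2

D_q f = -(9/2)x^4 - 1/2
S_{-1} f = -4x^6 + (9/2)x^5 + (9/4)x^4 + (1/2)x
(-3S_{-1}) f = 12x^6 - (27/2)x^5 - (27/4)x^4 - (3/2)x
θ (-3S_{-1}) f = 72x^6 - (135/2)x^5 - 27x^4 - (3/2)x
(D_q + θ ∘ (-3S_{-1})) f = 72x^6 - (135/2)x^5 - (63/2)x^4 - (3/2)x - 1/2


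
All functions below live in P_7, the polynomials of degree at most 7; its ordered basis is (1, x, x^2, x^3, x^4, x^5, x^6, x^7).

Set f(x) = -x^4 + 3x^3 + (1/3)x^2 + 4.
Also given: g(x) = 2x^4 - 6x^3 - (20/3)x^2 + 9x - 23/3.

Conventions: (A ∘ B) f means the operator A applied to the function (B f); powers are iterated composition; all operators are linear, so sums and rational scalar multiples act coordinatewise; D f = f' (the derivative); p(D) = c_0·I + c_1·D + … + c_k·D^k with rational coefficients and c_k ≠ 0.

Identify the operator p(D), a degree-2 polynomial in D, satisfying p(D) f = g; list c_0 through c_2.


D^0 f = -x^4 + 3x^3 + (1/3)x^2 + 4
D^1 f = -4x^3 + 9x^2 + (2/3)x
D^2 f = -12x^2 + 18x + 2/3
matching coefficients of g against c_0 f + c_1 Df + … from the top degree down determines the c_i
solution: c_0 = -2, c_1 = 0, c_2 = 1/2

p(D) = -2·I + (1/2)·D^2, i.e. c_0 = -2, c_1 = 0, c_2 = 1/2


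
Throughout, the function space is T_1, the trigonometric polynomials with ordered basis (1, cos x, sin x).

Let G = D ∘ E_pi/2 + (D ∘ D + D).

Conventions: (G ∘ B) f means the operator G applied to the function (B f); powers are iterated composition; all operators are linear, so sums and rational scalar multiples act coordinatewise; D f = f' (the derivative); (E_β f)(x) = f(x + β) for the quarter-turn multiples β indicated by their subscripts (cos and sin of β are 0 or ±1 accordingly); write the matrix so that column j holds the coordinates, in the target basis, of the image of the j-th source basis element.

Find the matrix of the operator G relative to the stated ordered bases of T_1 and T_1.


image of 1: 0
image of cos x: -2cos x - sin x
image of sin x: cos x - 2sin x
each image's coordinates form column j of the matrix

the matrix is [[0, 0, 0]; [0, -2, 1]; [0, -1, -2]] (rows listed top to bottom)


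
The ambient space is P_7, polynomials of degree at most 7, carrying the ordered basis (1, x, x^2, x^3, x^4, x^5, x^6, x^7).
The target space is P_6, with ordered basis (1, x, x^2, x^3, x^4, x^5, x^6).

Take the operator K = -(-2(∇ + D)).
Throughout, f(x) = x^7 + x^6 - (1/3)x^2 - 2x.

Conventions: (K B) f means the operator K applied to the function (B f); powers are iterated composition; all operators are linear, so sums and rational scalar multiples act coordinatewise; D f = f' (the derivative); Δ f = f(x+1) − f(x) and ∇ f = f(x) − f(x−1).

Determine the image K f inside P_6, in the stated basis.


∇ f = 7x^6 - 15x^5 + 20x^4 - 15x^3 + 6x^2 - (5/3)x - 5/3
D f = 7x^6 + 6x^5 - (2/3)x - 2
(∇ + D) f = 14x^6 - 9x^5 + 20x^4 - 15x^3 + 6x^2 - (7/3)x - 11/3
(-2(∇ + D)) f = -28x^6 + 18x^5 - 40x^4 + 30x^3 - 12x^2 + (14/3)x + 22/3
(-(-2(∇ + D))) f = 28x^6 - 18x^5 + 40x^4 - 30x^3 + 12x^2 - (14/3)x - 22/3

g(x) = 28x^6 - 18x^5 + 40x^4 - 30x^3 + 12x^2 - (14/3)x - 22/3


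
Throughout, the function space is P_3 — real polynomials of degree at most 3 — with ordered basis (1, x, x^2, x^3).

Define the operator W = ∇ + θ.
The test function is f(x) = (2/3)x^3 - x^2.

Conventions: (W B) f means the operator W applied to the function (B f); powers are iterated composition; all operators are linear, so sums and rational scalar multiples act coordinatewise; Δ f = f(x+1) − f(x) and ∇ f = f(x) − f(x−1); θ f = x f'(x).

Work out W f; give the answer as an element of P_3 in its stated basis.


∇ f = 2x^2 - 4x + 5/3
θ f = 2x^3 - 2x^2
(∇ + θ) f = 2x^3 - 4x + 5/3

the result is g(x) = 2x^3 - 4x + 5/3


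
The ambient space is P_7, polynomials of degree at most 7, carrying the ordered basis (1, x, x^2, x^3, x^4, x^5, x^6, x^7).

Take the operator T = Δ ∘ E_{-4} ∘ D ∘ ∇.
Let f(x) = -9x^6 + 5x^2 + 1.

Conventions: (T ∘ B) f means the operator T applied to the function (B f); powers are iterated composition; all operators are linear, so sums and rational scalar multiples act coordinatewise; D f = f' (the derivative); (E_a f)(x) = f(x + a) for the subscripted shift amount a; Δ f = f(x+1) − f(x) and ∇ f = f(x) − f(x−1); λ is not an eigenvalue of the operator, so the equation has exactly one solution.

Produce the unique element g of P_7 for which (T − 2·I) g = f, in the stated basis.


the result is g(x) = (9/2)x^6 + 270x^3 - (6485/2)x^2 + 13095x - 34021/2

write g with unknown coordinates in the stated basis and equate coefficients in (T − 2·I) g = f
solving from the highest basis element down gives g = (9/2)x^6 + 270x^3 - (6485/2)x^2 + 13095x - 34021/2
check: T g = 540x^3 - 6480x^2 + 26190x - 34020
so T g − 2·g = -9x^6 + 5x^2 + 1 = f ✓


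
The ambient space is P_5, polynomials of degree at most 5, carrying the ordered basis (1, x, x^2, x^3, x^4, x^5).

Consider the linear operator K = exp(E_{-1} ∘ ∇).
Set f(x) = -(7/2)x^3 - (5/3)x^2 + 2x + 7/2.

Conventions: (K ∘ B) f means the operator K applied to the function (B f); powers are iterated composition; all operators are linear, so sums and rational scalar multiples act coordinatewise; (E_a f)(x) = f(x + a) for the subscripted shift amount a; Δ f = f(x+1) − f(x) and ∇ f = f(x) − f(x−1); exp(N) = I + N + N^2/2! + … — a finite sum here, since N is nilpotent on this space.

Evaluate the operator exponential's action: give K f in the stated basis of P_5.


the image equals g(x) = -(7/2)x^3 - (73/6)x^2 + (59/3)x + 37/3

order-1 term: -(21/2)x^2 + (169/6)x - 35/2
order-2 term: -(21/2)x + 179/6
order-3 term: -7/2
the series for exp(E_{-1} ∘ ∇) f terminates at order 3
exp(E_{-1} ∘ ∇) f = -(7/2)x^3 - (73/6)x^2 + (59/3)x + 37/3


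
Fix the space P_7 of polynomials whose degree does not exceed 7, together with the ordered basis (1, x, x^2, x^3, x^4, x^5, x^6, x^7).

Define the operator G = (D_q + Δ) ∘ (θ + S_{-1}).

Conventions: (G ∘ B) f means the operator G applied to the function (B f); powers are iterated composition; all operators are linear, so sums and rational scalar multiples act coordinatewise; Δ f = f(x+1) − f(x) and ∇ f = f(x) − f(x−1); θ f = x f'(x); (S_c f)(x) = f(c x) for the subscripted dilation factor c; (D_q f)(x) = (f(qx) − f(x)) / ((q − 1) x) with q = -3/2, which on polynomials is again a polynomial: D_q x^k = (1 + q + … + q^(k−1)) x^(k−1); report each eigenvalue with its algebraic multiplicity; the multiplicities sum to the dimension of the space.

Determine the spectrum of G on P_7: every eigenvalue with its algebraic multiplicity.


image of 1: 0
image of x: 0
image of x^2: (9/2)x + 3
image of x^3: (19/2)x^2 + 6x + 2
image of x^4: (95/8)x^3 + 30x^2 + 20x + 5
image of x^5: (135/4)x^4 + 40x^3 + 40x^2 + 20x + 4
image of x^6: (413/32)x^5 + 105x^4 + 140x^3 + 105x^2 + 42x + 7
image of x^7: (2733/32)x^6 + 126x^5 + 210x^4 + 210x^3 + 126x^2 + 42x + 6
the matrix is upper triangular; its diagonal is (0, 0, 0, 0, 0, 0, 0, 0)
for a triangular matrix the eigenvalues are the diagonal entries, with algebraic multiplicity their repetition count

λ = 0 (multiplicity 8)


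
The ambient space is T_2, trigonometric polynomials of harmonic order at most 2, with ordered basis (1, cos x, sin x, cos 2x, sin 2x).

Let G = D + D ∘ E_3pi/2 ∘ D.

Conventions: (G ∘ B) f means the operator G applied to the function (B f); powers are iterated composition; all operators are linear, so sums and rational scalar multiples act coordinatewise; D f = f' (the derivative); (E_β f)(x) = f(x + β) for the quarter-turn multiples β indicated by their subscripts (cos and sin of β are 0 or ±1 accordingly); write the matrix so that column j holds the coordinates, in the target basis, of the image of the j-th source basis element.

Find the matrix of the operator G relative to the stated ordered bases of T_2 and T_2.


image of 1: 0
image of cos x: -2sin x
image of sin x: 2cos x
image of cos 2x: 4cos 2x - 2sin 2x
image of sin 2x: 2cos 2x + 4sin 2x
each image's coordinates form column j of the matrix

the matrix is [[0, 0, 0, 0, 0]; [0, 0, 2, 0, 0]; [0, -2, 0, 0, 0]; [0, 0, 0, 4, 2]; [0, 0, 0, -2, 4]] (rows listed top to bottom)


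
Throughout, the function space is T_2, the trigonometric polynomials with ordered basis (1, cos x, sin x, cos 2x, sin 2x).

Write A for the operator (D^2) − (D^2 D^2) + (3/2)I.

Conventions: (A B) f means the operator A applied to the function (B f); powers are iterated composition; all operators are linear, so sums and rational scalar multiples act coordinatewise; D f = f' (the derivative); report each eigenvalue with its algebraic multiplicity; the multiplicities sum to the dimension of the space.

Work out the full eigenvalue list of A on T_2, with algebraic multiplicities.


λ = -37/2 (multiplicity 2), λ = -1/2 (multiplicity 2), λ = 3/2 (multiplicity 1)

image of 1: 3/2
image of cos x: -(1/2)cos x
image of sin x: -(1/2)sin x
image of cos 2x: -(37/2)cos 2x
image of sin 2x: -(37/2)sin 2x
the matrix is diagonal; its diagonal is (3/2, -1/2, -1/2, -37/2, -37/2)
for a triangular matrix the eigenvalues are the diagonal entries, with algebraic multiplicity their repetition count


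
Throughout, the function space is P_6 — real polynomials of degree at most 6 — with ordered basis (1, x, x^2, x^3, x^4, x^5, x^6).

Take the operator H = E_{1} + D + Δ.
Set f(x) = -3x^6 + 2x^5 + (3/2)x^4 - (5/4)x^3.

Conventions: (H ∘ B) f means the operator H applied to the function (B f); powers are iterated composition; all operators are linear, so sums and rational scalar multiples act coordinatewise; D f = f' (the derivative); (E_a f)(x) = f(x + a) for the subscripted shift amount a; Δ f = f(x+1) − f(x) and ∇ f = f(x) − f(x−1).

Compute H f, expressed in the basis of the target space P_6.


g(x) = -3x^6 - 52x^5 - (117/2)x^4 - (253/4)x^3 - (173/4)x^2 - (23/2)x - 3/2

E_{1} f = -3x^6 - 16x^5 - (67/2)x^4 - (141/4)x^3 - (79/4)x^2 - (23/4)x - 3/4
D f = -18x^5 + 10x^4 + 6x^3 - (15/4)x^2
Δ f = -18x^5 - 35x^4 - 34x^3 - (79/4)x^2 - (23/4)x - 3/4
(E_{1} + D + Δ) f = -3x^6 - 52x^5 - (117/2)x^4 - (253/4)x^3 - (173/4)x^2 - (23/2)x - 3/2
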